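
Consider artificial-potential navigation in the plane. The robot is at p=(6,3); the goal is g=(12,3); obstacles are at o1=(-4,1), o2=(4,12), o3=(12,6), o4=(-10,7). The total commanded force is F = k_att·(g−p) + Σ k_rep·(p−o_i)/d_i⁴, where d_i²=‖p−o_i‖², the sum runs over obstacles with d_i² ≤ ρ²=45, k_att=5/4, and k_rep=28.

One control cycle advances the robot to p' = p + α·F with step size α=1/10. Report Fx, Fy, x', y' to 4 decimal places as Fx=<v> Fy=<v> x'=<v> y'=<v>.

Fx=7.4170 Fy=-0.0415 x'=6.7417 y'=2.9959

F_att = 5/4·(g−p) = 5/4·(6,0) = (7.5000,0.0000)
o1: d²=104 > ρ²=45 → inactive
o2: d²=85 > ρ²=45 → inactive
o3: d²=45 ≤ ρ²=45; F_rep = 28·(-6,-3)/45² = (-0.0830,-0.0415)
o4: d²=272 > ρ²=45 → inactive
F = F_att + ΣF_rep = (7.4170,-0.0415)
p' = p + 1/10·F = (6.7417,2.9959)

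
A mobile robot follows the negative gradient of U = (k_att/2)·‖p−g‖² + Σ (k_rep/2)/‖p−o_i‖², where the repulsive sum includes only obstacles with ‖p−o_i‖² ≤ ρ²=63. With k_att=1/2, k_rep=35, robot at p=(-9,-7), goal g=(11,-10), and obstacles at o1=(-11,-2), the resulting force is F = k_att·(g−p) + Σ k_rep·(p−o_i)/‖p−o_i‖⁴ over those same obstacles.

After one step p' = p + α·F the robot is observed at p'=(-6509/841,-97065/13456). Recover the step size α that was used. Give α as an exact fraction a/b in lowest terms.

F_att = 1/2·(g−p) = 1/2·(20,-3) = (10.0000,-1.5000)
o1: d²=29 ≤ ρ²=63; F_rep = 35·(2,-5)/29² = (0.0832,-0.2081)
F = F_att + ΣF_rep = (10.0832,-1.7081)
Δp = p'−p = (1.2604,-0.2135); α = Δx/Fx = (1060/841) / (8480/841) = 1/8
check: Δy/Fy = (-2873/13456) / (-2873/1682) = 1/8 ✓

α = 1/8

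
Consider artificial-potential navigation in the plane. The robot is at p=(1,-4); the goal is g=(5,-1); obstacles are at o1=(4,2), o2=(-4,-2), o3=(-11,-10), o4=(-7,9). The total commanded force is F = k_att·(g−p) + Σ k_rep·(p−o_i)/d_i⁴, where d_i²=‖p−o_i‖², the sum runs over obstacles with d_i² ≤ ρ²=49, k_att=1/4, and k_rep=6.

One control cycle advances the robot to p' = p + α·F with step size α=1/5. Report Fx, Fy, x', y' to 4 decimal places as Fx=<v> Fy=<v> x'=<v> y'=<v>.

Fx=1.0268 Fy=0.7180 x'=1.2054 y'=-3.8564

F_att = 1/4·(g−p) = 1/4·(4,3) = (1.0000,0.7500)
o1: d²=45 ≤ ρ²=49; F_rep = 6·(-3,-6)/45² = (-0.0089,-0.0178)
o2: d²=29 ≤ ρ²=49; F_rep = 6·(5,-2)/29² = (0.0357,-0.0143)
o3: d²=180 > ρ²=49 → inactive
o4: d²=233 > ρ²=49 → inactive
F = F_att + ΣF_rep = (1.0268,0.7180)
p' = p + 1/5·F = (1.2054,-3.8564)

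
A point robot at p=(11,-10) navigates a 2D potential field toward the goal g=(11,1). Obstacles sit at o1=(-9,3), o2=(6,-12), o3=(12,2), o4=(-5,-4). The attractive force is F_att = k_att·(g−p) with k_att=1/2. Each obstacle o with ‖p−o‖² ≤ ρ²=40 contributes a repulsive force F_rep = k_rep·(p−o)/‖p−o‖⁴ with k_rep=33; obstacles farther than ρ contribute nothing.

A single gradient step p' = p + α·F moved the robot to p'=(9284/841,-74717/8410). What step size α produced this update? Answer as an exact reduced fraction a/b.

F_att = 1/2·(g−p) = 1/2·(0,11) = (0.0000,5.5000)
o1: d²=569 > ρ²=40 → inactive
o2: d²=29 ≤ ρ²=40; F_rep = 33·(5,2)/29² = (0.1962,0.0785)
o3: d²=145 > ρ²=40 → inactive
o4: d²=292 > ρ²=40 → inactive
F = F_att + ΣF_rep = (0.1962,5.5785)
Δp = p'−p = (0.0392,1.1157); α = Δx/Fx = (33/841) / (165/841) = 1/5
check: Δy/Fy = (9383/8410) / (9383/1682) = 1/5 ✓

α = 1/5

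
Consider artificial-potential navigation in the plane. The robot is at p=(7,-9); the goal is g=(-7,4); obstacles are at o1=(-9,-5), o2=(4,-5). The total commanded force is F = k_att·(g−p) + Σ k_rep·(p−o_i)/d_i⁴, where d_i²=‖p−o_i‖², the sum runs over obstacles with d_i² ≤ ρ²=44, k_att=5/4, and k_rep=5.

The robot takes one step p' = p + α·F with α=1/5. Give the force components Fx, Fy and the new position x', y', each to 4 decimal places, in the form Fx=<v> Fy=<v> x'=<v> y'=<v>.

Fx=-17.4760 Fy=16.2180 x'=3.5048 y'=-5.7564

F_att = 5/4·(g−p) = 5/4·(-14,13) = (-17.5000,16.2500)
o1: d²=272 > ρ²=44 → inactive
o2: d²=25 ≤ ρ²=44; F_rep = 5·(3,-4)/25² = (0.0240,-0.0320)
F = F_att + ΣF_rep = (-17.4760,16.2180)
p' = p + 1/5·F = (3.5048,-5.7564)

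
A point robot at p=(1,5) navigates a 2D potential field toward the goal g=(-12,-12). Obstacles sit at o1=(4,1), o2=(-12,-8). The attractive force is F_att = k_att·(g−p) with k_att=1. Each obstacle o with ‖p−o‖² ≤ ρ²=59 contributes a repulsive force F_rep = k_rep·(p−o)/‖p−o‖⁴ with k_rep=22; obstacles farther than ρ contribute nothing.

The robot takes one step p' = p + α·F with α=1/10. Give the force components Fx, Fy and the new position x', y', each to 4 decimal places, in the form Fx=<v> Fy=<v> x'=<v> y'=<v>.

F_att = 1·(g−p) = 1·(-13,-17) = (-13.0000,-17.0000)
o1: d²=25 ≤ ρ²=59; F_rep = 22·(-3,4)/25² = (-0.1056,0.1408)
o2: d²=338 > ρ²=59 → inactive
F = F_att + ΣF_rep = (-13.1056,-16.8592)
p' = p + 1/10·F = (-0.3106,3.3141)

Fx=-13.1056 Fy=-16.8592 x'=-0.3106 y'=3.3141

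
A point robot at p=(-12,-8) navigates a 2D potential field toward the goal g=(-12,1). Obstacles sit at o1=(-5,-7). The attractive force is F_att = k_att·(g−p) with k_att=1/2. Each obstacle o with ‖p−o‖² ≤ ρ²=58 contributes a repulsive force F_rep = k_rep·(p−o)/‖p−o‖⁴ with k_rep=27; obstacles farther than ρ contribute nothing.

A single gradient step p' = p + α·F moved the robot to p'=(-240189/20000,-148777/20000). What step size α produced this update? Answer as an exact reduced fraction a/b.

α = 1/8

F_att = 1/2·(g−p) = 1/2·(0,9) = (0.0000,4.5000)
o1: d²=50 ≤ ρ²=58; F_rep = 27·(-7,-1)/50² = (-0.0756,-0.0108)
F = F_att + ΣF_rep = (-0.0756,4.4892)
Δp = p'−p = (-0.0095,0.5612); α = Δx/Fx = (-189/20000) / (-189/2500) = 1/8
check: Δy/Fy = (11223/20000) / (11223/2500) = 1/8 ✓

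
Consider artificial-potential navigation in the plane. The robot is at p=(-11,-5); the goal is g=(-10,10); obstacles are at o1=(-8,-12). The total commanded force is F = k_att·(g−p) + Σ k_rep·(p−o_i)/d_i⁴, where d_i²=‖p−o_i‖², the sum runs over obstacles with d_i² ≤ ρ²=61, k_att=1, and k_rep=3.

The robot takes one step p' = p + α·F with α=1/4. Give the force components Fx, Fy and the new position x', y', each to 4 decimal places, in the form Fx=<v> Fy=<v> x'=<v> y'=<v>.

F_att = 1·(g−p) = 1·(1,15) = (1.0000,15.0000)
o1: d²=58 ≤ ρ²=61; F_rep = 3·(-3,7)/58² = (-0.0027,0.0062)
F = F_att + ΣF_rep = (0.9973,15.0062)
p' = p + 1/4·F = (-10.7507,-1.2484)

Fx=0.9973 Fy=15.0062 x'=-10.7507 y'=-1.2484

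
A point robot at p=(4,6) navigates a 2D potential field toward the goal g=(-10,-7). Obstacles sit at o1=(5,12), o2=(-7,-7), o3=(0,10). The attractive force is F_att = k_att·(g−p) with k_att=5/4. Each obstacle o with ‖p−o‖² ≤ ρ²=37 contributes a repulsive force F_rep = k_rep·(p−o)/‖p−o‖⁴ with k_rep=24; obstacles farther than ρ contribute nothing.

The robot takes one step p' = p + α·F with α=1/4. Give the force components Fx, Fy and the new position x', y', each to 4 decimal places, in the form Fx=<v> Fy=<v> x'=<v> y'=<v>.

F_att = 5/4·(g−p) = 5/4·(-14,-13) = (-17.5000,-16.2500)
o1: d²=37 ≤ ρ²=37; F_rep = 24·(-1,-6)/37² = (-0.0175,-0.1052)
o2: d²=290 > ρ²=37 → inactive
o3: d²=32 ≤ ρ²=37; F_rep = 24·(4,-4)/32² = (0.0938,-0.0938)
F = F_att + ΣF_rep = (-17.4238,-16.4489)
p' = p + 1/4·F = (-0.3559,1.8878)

Fx=-17.4238 Fy=-16.4489 x'=-0.3559 y'=1.8878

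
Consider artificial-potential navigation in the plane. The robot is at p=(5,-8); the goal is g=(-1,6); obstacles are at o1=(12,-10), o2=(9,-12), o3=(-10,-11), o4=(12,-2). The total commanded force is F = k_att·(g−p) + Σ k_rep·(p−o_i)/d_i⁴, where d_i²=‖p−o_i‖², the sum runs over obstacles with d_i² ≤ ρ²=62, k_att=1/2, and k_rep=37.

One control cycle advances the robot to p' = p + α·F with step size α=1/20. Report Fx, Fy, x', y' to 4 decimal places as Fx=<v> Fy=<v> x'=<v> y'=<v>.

Fx=-3.2367 Fy=7.1709 x'=4.8382 y'=-7.6415

F_att = 1/2·(g−p) = 1/2·(-6,14) = (-3.0000,7.0000)
o1: d²=53 ≤ ρ²=62; F_rep = 37·(-7,2)/53² = (-0.0922,0.0263)
o2: d²=32 ≤ ρ²=62; F_rep = 37·(-4,4)/32² = (-0.1445,0.1445)
o3: d²=234 > ρ²=62 → inactive
o4: d²=85 > ρ²=62 → inactive
F = F_att + ΣF_rep = (-3.2367,7.1709)
p' = p + 1/20·F = (4.8382,-7.6415)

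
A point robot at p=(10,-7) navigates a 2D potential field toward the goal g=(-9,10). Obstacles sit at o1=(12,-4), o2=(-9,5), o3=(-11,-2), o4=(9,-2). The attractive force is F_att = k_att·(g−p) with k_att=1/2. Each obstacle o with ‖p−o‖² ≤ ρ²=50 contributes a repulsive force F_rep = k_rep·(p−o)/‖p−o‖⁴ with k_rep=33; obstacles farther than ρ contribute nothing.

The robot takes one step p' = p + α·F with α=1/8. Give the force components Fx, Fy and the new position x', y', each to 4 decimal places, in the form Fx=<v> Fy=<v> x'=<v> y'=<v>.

Fx=-9.8417 Fy=7.6701 x'=8.7698 y'=-6.0412

F_att = 1/2·(g−p) = 1/2·(-19,17) = (-9.5000,8.5000)
o1: d²=13 ≤ ρ²=50; F_rep = 33·(-2,-3)/13² = (-0.3905,-0.5858)
o2: d²=505 > ρ²=50 → inactive
o3: d²=466 > ρ²=50 → inactive
o4: d²=26 ≤ ρ²=50; F_rep = 33·(1,-5)/26² = (0.0488,-0.2441)
F = F_att + ΣF_rep = (-9.8417,7.6701)
p' = p + 1/8·F = (8.7698,-6.0412)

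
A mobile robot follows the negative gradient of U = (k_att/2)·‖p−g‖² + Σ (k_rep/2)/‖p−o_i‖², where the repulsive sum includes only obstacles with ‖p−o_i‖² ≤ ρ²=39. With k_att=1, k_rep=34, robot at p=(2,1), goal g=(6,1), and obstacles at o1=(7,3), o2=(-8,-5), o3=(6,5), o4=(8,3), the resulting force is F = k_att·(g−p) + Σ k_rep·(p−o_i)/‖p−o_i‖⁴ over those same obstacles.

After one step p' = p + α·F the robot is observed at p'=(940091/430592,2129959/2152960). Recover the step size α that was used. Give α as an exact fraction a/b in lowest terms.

α = 1/20

F_att = 1·(g−p) = 1·(4,0) = (4.0000,0.0000)
o1: d²=29 ≤ ρ²=39; F_rep = 34·(-5,-2)/29² = (-0.2021,-0.0809)
o2: d²=136 > ρ²=39 → inactive
o3: d²=32 ≤ ρ²=39; F_rep = 34·(-4,-4)/32² = (-0.1328,-0.1328)
o4: d²=40 > ρ²=39 → inactive
F = F_att + ΣF_rep = (3.6650,-0.2137)
Δp = p'−p = (0.1833,-0.0107); α = Δx/Fx = (78907/430592) / (394535/107648) = 1/20
check: Δy/Fy = (-23001/2152960) / (-23001/107648) = 1/20 ✓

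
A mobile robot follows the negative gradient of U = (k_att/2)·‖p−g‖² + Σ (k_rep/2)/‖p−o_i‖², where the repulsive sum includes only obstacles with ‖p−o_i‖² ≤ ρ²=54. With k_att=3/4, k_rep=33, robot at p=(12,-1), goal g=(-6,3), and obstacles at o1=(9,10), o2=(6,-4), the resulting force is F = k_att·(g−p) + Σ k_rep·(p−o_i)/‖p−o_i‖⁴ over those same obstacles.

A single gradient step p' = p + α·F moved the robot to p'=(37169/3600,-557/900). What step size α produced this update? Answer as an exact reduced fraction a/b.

F_att = 3/4·(g−p) = 3/4·(-18,4) = (-13.5000,3.0000)
o1: d²=130 > ρ²=54 → inactive
o2: d²=45 ≤ ρ²=54; F_rep = 33·(6,3)/45² = (0.0978,0.0489)
F = F_att + ΣF_rep = (-13.4022,3.0489)
Δp = p'−p = (-1.6753,0.3811); α = Δx/Fx = (-6031/3600) / (-6031/450) = 1/8
check: Δy/Fy = (343/900) / (686/225) = 1/8 ✓

α = 1/8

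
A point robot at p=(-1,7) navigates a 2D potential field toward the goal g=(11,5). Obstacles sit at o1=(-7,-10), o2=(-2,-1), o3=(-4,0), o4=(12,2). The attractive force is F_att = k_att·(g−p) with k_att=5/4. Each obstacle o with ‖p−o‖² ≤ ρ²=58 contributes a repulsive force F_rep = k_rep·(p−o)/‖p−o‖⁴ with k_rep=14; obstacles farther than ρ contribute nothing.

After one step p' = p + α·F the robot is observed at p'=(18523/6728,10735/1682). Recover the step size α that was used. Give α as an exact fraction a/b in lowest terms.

α = 1/4

F_att = 5/4·(g−p) = 5/4·(12,-2) = (15.0000,-2.5000)
o1: d²=325 > ρ²=58 → inactive
o2: d²=65 > ρ²=58 → inactive
o3: d²=58 ≤ ρ²=58; F_rep = 14·(3,7)/58² = (0.0125,0.0291)
o4: d²=194 > ρ²=58 → inactive
F = F_att + ΣF_rep = (15.0125,-2.4709)
Δp = p'−p = (3.7531,-0.6177); α = Δx/Fx = (25251/6728) / (25251/1682) = 1/4
check: Δy/Fy = (-1039/1682) / (-2078/841) = 1/4 ✓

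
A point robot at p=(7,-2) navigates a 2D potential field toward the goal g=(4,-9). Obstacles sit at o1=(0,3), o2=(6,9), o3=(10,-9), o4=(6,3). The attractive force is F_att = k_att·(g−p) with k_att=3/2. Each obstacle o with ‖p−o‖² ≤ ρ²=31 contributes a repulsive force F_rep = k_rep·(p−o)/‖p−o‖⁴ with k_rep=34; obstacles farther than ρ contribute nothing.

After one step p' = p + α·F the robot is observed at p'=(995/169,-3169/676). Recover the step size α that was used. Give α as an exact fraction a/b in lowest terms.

α = 1/4

F_att = 3/2·(g−p) = 3/2·(-3,-7) = (-4.5000,-10.5000)
o1: d²=74 > ρ²=31 → inactive
o2: d²=122 > ρ²=31 → inactive
o3: d²=58 > ρ²=31 → inactive
o4: d²=26 ≤ ρ²=31; F_rep = 34·(1,-5)/26² = (0.0503,-0.2515)
F = F_att + ΣF_rep = (-4.4497,-10.7515)
Δp = p'−p = (-1.1124,-2.6879); α = Δx/Fx = (-188/169) / (-752/169) = 1/4
check: Δy/Fy = (-1817/676) / (-1817/169) = 1/4 ✓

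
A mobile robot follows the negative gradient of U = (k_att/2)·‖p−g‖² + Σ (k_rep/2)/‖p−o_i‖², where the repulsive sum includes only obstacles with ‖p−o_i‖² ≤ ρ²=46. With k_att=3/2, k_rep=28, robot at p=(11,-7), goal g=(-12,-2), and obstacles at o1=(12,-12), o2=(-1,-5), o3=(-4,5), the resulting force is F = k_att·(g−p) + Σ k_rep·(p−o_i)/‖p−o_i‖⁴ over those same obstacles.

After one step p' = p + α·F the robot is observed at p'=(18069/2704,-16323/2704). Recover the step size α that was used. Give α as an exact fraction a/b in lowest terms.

F_att = 3/2·(g−p) = 3/2·(-23,5) = (-34.5000,7.5000)
o1: d²=26 ≤ ρ²=46; F_rep = 28·(-1,5)/26² = (-0.0414,0.2071)
o2: d²=148 > ρ²=46 → inactive
o3: d²=369 > ρ²=46 → inactive
F = F_att + ΣF_rep = (-34.5414,7.7071)
Δp = p'−p = (-4.3177,0.9634); α = Δx/Fx = (-11675/2704) / (-11675/338) = 1/8
check: Δy/Fy = (2605/2704) / (2605/338) = 1/8 ✓

α = 1/8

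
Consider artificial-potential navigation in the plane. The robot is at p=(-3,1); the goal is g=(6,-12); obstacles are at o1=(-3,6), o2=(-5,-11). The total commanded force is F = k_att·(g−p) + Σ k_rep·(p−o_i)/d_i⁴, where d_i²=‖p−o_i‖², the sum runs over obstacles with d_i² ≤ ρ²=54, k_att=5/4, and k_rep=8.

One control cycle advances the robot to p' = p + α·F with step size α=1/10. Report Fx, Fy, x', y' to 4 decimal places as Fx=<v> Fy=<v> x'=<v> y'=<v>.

Fx=11.2500 Fy=-16.3140 x'=-1.8750 y'=-0.6314

F_att = 5/4·(g−p) = 5/4·(9,-13) = (11.2500,-16.2500)
o1: d²=25 ≤ ρ²=54; F_rep = 8·(0,-5)/25² = (0.0000,-0.0640)
o2: d²=148 > ρ²=54 → inactive
F = F_att + ΣF_rep = (11.2500,-16.3140)
p' = p + 1/10·F = (-1.8750,-0.6314)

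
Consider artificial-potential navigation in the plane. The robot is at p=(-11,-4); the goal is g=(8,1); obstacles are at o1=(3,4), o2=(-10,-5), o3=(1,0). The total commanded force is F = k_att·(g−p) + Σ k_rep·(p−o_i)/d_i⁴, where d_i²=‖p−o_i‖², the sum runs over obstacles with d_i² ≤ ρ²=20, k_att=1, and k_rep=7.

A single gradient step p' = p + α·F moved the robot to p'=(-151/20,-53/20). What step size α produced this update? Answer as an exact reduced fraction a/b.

α = 1/5

F_att = 1·(g−p) = 1·(19,5) = (19.0000,5.0000)
o1: d²=260 > ρ²=20 → inactive
o2: d²=2 ≤ ρ²=20; F_rep = 7·(-1,1)/2² = (-1.7500,1.7500)
o3: d²=160 > ρ²=20 → inactive
F = F_att + ΣF_rep = (17.2500,6.7500)
Δp = p'−p = (3.4500,1.3500); α = Δx/Fx = (69/20) / (69/4) = 1/5
check: Δy/Fy = (27/20) / (27/4) = 1/5 ✓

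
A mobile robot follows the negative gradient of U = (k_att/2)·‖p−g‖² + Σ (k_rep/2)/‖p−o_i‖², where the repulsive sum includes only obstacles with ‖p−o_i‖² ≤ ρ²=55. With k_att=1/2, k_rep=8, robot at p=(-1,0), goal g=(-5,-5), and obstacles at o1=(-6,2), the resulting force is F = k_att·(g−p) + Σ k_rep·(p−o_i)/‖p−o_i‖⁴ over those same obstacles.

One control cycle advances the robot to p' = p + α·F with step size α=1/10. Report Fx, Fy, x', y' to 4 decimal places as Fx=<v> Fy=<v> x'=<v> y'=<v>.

F_att = 1/2·(g−p) = 1/2·(-4,-5) = (-2.0000,-2.5000)
o1: d²=29 ≤ ρ²=55; F_rep = 8·(5,-2)/29² = (0.0476,-0.0190)
F = F_att + ΣF_rep = (-1.9524,-2.5190)
p' = p + 1/10·F = (-1.1952,-0.2519)

Fx=-1.9524 Fy=-2.5190 x'=-1.1952 y'=-0.2519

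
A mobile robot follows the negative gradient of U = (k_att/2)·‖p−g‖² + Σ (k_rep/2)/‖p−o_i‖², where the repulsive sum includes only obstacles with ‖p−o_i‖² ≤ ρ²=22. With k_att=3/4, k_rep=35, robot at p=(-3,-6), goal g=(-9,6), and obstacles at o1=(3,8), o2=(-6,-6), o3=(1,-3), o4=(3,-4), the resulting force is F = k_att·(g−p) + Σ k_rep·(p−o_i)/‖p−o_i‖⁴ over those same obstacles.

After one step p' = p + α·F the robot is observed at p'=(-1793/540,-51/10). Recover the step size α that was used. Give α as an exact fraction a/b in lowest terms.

α = 1/10

F_att = 3/4·(g−p) = 3/4·(-6,12) = (-4.5000,9.0000)
o1: d²=232 > ρ²=22 → inactive
o2: d²=9 ≤ ρ²=22; F_rep = 35·(3,0)/9² = (1.2963,0.0000)
o3: d²=25 > ρ²=22 → inactive
o4: d²=40 > ρ²=22 → inactive
F = F_att + ΣF_rep = (-3.2037,9.0000)
Δp = p'−p = (-0.3204,0.9000); α = Δx/Fx = (-173/540) / (-173/54) = 1/10
check: Δy/Fy = (9/10) / (9) = 1/10 ✓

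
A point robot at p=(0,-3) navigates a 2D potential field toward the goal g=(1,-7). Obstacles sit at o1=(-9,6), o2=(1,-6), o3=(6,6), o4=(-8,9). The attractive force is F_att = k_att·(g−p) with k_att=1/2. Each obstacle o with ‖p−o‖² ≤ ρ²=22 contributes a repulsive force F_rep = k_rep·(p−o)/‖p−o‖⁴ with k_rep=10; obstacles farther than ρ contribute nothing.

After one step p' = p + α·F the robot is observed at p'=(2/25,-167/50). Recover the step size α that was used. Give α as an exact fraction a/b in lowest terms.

α = 1/5

F_att = 1/2·(g−p) = 1/2·(1,-4) = (0.5000,-2.0000)
o1: d²=162 > ρ²=22 → inactive
o2: d²=10 ≤ ρ²=22; F_rep = 10·(-1,3)/10² = (-0.1000,0.3000)
o3: d²=117 > ρ²=22 → inactive
o4: d²=208 > ρ²=22 → inactive
F = F_att + ΣF_rep = (0.4000,-1.7000)
Δp = p'−p = (0.0800,-0.3400); α = Δx/Fx = (2/25) / (2/5) = 1/5
check: Δy/Fy = (-17/50) / (-17/10) = 1/5 ✓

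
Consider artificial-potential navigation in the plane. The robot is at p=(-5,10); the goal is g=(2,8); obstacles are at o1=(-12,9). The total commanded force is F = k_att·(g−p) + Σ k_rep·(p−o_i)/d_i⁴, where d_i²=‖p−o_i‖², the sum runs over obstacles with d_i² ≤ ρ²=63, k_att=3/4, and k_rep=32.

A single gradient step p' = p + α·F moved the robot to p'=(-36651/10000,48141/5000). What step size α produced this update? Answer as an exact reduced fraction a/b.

F_att = 3/4·(g−p) = 3/4·(7,-2) = (5.2500,-1.5000)
o1: d²=50 ≤ ρ²=63; F_rep = 32·(7,1)/50² = (0.0896,0.0128)
F = F_att + ΣF_rep = (5.3396,-1.4872)
Δp = p'−p = (1.3349,-0.3718); α = Δx/Fx = (13349/10000) / (13349/2500) = 1/4
check: Δy/Fy = (-1859/5000) / (-1859/1250) = 1/4 ✓

α = 1/4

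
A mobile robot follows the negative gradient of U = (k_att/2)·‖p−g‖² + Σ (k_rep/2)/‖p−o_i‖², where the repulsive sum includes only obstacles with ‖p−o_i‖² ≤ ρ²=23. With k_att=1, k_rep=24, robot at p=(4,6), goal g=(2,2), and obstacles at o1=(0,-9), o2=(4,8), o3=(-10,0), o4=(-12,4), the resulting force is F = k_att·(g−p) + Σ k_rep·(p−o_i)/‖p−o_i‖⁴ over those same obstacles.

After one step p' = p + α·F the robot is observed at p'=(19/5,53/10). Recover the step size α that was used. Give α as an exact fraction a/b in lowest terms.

F_att = 1·(g−p) = 1·(-2,-4) = (-2.0000,-4.0000)
o1: d²=241 > ρ²=23 → inactive
o2: d²=4 ≤ ρ²=23; F_rep = 24·(0,-2)/4² = (0.0000,-3.0000)
o3: d²=232 > ρ²=23 → inactive
o4: d²=260 > ρ²=23 → inactive
F = F_att + ΣF_rep = (-2.0000,-7.0000)
Δp = p'−p = (-0.2000,-0.7000); α = Δx/Fx = (-1/5) / (-2) = 1/10
check: Δy/Fy = (-7/10) / (-7) = 1/10 ✓

α = 1/10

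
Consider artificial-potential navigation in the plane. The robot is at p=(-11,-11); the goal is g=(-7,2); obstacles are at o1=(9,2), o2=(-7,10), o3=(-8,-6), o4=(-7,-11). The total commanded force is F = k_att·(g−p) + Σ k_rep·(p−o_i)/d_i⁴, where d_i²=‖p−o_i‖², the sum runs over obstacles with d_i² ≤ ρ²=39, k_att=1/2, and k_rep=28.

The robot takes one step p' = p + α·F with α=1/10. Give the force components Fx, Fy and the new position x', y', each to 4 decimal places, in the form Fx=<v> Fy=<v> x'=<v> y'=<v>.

Fx=1.4898 Fy=6.3789 x'=-10.8510 y'=-10.3621

F_att = 1/2·(g−p) = 1/2·(4,13) = (2.0000,6.5000)
o1: d²=569 > ρ²=39 → inactive
o2: d²=457 > ρ²=39 → inactive
o3: d²=34 ≤ ρ²=39; F_rep = 28·(-3,-5)/34² = (-0.0727,-0.1211)
o4: d²=16 ≤ ρ²=39; F_rep = 28·(-4,0)/16² = (-0.4375,0.0000)
F = F_att + ΣF_rep = (1.4898,6.3789)
p' = p + 1/10·F = (-10.8510,-10.3621)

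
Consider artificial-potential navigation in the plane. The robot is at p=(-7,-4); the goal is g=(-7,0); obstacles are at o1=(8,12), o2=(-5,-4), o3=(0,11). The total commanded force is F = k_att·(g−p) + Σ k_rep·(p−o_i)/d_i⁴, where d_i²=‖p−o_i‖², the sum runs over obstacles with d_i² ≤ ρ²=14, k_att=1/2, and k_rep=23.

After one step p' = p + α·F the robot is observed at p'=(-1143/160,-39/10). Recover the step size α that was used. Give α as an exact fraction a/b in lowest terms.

F_att = 1/2·(g−p) = 1/2·(0,4) = (0.0000,2.0000)
o1: d²=481 > ρ²=14 → inactive
o2: d²=4 ≤ ρ²=14; F_rep = 23·(-2,0)/4² = (-2.8750,0.0000)
o3: d²=274 > ρ²=14 → inactive
F = F_att + ΣF_rep = (-2.8750,2.0000)
Δp = p'−p = (-0.1437,0.1000); α = Δx/Fx = (-23/160) / (-23/8) = 1/20
check: Δy/Fy = (1/10) / (2) = 1/20 ✓

α = 1/20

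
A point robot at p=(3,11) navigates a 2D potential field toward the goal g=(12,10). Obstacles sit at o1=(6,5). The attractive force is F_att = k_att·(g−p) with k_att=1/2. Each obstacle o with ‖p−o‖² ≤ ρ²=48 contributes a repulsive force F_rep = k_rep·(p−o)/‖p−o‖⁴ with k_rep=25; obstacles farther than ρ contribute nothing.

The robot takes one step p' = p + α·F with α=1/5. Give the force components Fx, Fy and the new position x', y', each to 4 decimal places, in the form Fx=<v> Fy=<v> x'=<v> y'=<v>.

F_att = 1/2·(g−p) = 1/2·(9,-1) = (4.5000,-0.5000)
o1: d²=45 ≤ ρ²=48; F_rep = 25·(-3,6)/45² = (-0.0370,0.0741)
F = F_att + ΣF_rep = (4.4630,-0.4259)
p' = p + 1/5·F = (3.8926,10.9148)

Fx=4.4630 Fy=-0.4259 x'=3.8926 y'=10.9148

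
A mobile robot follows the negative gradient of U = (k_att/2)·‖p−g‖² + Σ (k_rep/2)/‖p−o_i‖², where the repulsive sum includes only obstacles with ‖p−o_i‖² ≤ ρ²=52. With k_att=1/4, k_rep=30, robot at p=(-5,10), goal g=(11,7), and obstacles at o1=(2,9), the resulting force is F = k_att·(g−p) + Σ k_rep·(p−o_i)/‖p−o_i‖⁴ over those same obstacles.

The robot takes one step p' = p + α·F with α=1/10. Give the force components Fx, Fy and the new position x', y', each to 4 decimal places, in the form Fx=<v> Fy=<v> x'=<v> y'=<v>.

F_att = 1/4·(g−p) = 1/4·(16,-3) = (4.0000,-0.7500)
o1: d²=50 ≤ ρ²=52; F_rep = 30·(-7,1)/50² = (-0.0840,0.0120)
F = F_att + ΣF_rep = (3.9160,-0.7380)
p' = p + 1/10·F = (-4.6084,9.9262)

Fx=3.9160 Fy=-0.7380 x'=-4.6084 y'=9.9262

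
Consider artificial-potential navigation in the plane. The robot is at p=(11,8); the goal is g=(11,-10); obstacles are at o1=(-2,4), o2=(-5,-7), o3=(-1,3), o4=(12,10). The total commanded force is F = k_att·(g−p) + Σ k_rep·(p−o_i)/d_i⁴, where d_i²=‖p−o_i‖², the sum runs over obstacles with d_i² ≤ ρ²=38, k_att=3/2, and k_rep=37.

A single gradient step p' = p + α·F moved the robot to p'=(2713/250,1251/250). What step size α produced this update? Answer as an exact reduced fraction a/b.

F_att = 3/2·(g−p) = 3/2·(0,-18) = (0.0000,-27.0000)
o1: d²=185 > ρ²=38 → inactive
o2: d²=481 > ρ²=38 → inactive
o3: d²=169 > ρ²=38 → inactive
o4: d²=5 ≤ ρ²=38; F_rep = 37·(-1,-2)/5² = (-1.4800,-2.9600)
F = F_att + ΣF_rep = (-1.4800,-29.9600)
Δp = p'−p = (-0.1480,-2.9960); α = Δx/Fx = (-37/250) / (-37/25) = 1/10
check: Δy/Fy = (-749/250) / (-749/25) = 1/10 ✓

α = 1/10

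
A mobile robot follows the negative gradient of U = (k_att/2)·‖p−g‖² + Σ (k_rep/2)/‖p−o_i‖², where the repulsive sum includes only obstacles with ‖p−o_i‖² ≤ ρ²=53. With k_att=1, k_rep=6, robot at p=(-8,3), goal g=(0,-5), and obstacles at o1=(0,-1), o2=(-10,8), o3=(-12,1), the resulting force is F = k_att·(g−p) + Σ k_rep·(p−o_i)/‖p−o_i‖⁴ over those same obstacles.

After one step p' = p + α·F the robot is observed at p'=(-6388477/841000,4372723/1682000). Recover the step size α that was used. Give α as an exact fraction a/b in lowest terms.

F_att = 1·(g−p) = 1·(8,-8) = (8.0000,-8.0000)
o1: d²=80 > ρ²=53 → inactive
o2: d²=29 ≤ ρ²=53; F_rep = 6·(2,-5)/29² = (0.0143,-0.0357)
o3: d²=20 ≤ ρ²=53; F_rep = 6·(4,2)/20² = (0.0600,0.0300)
F = F_att + ΣF_rep = (8.0743,-8.0057)
Δp = p'−p = (0.4037,-0.4003); α = Δx/Fx = (339523/841000) / (339523/42050) = 1/20
check: Δy/Fy = (-673277/1682000) / (-673277/84100) = 1/20 ✓

α = 1/20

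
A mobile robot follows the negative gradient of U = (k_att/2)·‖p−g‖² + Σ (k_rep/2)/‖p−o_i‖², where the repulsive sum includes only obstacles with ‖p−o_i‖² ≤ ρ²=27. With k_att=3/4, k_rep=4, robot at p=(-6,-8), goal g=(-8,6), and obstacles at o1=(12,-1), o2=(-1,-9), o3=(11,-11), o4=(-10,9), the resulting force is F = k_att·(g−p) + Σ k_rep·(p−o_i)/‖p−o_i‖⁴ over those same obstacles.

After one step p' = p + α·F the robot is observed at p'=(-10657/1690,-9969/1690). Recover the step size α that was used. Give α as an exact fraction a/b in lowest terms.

F_att = 3/4·(g−p) = 3/4·(-2,14) = (-1.5000,10.5000)
o1: d²=373 > ρ²=27 → inactive
o2: d²=26 ≤ ρ²=27; F_rep = 4·(-5,1)/26² = (-0.0296,0.0059)
o3: d²=298 > ρ²=27 → inactive
o4: d²=305 > ρ²=27 → inactive
F = F_att + ΣF_rep = (-1.5296,10.5059)
Δp = p'−p = (-0.3059,2.1012); α = Δx/Fx = (-517/1690) / (-517/338) = 1/5
check: Δy/Fy = (3551/1690) / (3551/338) = 1/5 ✓

α = 1/5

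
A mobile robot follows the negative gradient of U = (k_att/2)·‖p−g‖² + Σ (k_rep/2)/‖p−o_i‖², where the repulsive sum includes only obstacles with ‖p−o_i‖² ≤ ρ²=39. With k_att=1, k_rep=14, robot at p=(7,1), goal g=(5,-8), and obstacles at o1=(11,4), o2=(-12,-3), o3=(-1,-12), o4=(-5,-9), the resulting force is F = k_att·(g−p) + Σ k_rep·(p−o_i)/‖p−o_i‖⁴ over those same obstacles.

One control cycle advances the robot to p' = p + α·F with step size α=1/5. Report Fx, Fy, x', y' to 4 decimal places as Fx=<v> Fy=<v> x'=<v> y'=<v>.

Fx=-2.0896 Fy=-9.0672 x'=6.5821 y'=-0.8134

F_att = 1·(g−p) = 1·(-2,-9) = (-2.0000,-9.0000)
o1: d²=25 ≤ ρ²=39; F_rep = 14·(-4,-3)/25² = (-0.0896,-0.0672)
o2: d²=377 > ρ²=39 → inactive
o3: d²=233 > ρ²=39 → inactive
o4: d²=244 > ρ²=39 → inactive
F = F_att + ΣF_rep = (-2.0896,-9.0672)
p' = p + 1/5·F = (6.5821,-0.8134)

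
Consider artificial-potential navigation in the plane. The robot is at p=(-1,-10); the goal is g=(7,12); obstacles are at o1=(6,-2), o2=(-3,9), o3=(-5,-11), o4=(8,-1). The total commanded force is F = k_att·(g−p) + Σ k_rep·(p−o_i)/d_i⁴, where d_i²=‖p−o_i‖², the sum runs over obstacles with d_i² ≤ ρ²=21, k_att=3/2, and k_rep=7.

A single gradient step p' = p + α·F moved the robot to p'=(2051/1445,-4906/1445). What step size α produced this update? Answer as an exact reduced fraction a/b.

α = 1/5

F_att = 3/2·(g−p) = 3/2·(8,22) = (12.0000,33.0000)
o1: d²=113 > ρ²=21 → inactive
o2: d²=365 > ρ²=21 → inactive
o3: d²=17 ≤ ρ²=21; F_rep = 7·(4,1)/17² = (0.0969,0.0242)
o4: d²=162 > ρ²=21 → inactive
F = F_att + ΣF_rep = (12.0969,33.0242)
Δp = p'−p = (2.4194,6.6048); α = Δx/Fx = (3496/1445) / (3496/289) = 1/5
check: Δy/Fy = (9544/1445) / (9544/289) = 1/5 ✓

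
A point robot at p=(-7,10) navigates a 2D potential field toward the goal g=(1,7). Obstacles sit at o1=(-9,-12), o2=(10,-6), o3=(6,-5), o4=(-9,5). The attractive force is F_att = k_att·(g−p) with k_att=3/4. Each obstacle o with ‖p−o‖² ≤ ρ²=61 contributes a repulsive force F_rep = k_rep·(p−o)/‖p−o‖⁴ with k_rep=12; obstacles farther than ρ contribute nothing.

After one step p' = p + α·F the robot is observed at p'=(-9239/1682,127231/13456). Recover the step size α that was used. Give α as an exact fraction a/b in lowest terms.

F_att = 3/4·(g−p) = 3/4·(8,-3) = (6.0000,-2.2500)
o1: d²=488 > ρ²=61 → inactive
o2: d²=545 > ρ²=61 → inactive
o3: d²=394 > ρ²=61 → inactive
o4: d²=29 ≤ ρ²=61; F_rep = 12·(2,5)/29² = (0.0285,0.0713)
F = F_att + ΣF_rep = (6.0285,-2.1787)
Δp = p'−p = (1.5071,-0.5447); α = Δx/Fx = (2535/1682) / (5070/841) = 1/4
check: Δy/Fy = (-7329/13456) / (-7329/3364) = 1/4 ✓

α = 1/4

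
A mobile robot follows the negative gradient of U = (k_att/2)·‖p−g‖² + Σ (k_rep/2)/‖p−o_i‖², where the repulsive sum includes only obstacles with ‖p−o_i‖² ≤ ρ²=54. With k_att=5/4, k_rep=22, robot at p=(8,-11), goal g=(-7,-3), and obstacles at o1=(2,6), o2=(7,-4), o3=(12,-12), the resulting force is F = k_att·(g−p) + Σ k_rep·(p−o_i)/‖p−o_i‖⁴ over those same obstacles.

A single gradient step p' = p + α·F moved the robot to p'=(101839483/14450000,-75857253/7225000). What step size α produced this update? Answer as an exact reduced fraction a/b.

α = 1/20

F_att = 5/4·(g−p) = 5/4·(-15,8) = (-18.7500,10.0000)
o1: d²=325 > ρ²=54 → inactive
o2: d²=50 ≤ ρ²=54; F_rep = 22·(1,-7)/50² = (0.0088,-0.0616)
o3: d²=17 ≤ ρ²=54; F_rep = 22·(-4,1)/17² = (-0.3045,0.0761)
F = F_att + ΣF_rep = (-19.0457,10.0145)
Δp = p'−p = (-0.9523,0.5007); α = Δx/Fx = (-13760517/14450000) / (-13760517/722500) = 1/20
check: Δy/Fy = (3617747/7225000) / (3617747/361250) = 1/20 ✓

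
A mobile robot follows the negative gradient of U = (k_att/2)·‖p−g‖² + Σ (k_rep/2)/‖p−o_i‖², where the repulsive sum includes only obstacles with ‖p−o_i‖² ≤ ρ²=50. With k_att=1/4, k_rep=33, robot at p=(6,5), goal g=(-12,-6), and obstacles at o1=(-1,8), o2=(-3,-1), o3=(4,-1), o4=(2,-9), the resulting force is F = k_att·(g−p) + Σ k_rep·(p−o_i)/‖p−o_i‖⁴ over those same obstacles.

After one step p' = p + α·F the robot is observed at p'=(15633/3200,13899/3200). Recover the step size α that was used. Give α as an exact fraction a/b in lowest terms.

α = 1/4

F_att = 1/4·(g−p) = 1/4·(-18,-11) = (-4.5000,-2.7500)
o1: d²=58 > ρ²=50 → inactive
o2: d²=117 > ρ²=50 → inactive
o3: d²=40 ≤ ρ²=50; F_rep = 33·(2,6)/40² = (0.0413,0.1237)
o4: d²=212 > ρ²=50 → inactive
F = F_att + ΣF_rep = (-4.4588,-2.6263)
Δp = p'−p = (-1.1147,-0.6566); α = Δx/Fx = (-3567/3200) / (-3567/800) = 1/4
check: Δy/Fy = (-2101/3200) / (-2101/800) = 1/4 ✓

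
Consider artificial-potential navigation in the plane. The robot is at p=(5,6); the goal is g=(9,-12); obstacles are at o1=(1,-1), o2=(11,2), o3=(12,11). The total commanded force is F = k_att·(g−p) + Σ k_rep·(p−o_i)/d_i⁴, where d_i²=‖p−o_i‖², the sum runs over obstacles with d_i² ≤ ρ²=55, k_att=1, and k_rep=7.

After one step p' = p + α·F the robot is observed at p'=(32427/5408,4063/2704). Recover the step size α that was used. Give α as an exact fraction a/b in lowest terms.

α = 1/4

F_att = 1·(g−p) = 1·(4,-18) = (4.0000,-18.0000)
o1: d²=65 > ρ²=55 → inactive
o2: d²=52 ≤ ρ²=55; F_rep = 7·(-6,4)/52² = (-0.0155,0.0104)
o3: d²=74 > ρ²=55 → inactive
F = F_att + ΣF_rep = (3.9845,-17.9896)
Δp = p'−p = (0.9961,-4.4974); α = Δx/Fx = (5387/5408) / (5387/1352) = 1/4
check: Δy/Fy = (-12161/2704) / (-12161/676) = 1/4 ✓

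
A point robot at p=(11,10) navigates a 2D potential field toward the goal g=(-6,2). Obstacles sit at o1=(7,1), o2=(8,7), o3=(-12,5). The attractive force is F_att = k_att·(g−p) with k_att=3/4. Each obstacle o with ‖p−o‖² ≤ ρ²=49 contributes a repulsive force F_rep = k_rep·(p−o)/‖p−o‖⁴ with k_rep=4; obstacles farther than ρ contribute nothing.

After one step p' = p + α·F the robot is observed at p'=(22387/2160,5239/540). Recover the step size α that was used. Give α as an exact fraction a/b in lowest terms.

α = 1/20

F_att = 3/4·(g−p) = 3/4·(-17,-8) = (-12.7500,-6.0000)
o1: d²=97 > ρ²=49 → inactive
o2: d²=18 ≤ ρ²=49; F_rep = 4·(3,3)/18² = (0.0370,0.0370)
o3: d²=554 > ρ²=49 → inactive
F = F_att + ΣF_rep = (-12.7130,-5.9630)
Δp = p'−p = (-0.6356,-0.2981); α = Δx/Fx = (-1373/2160) / (-1373/108) = 1/20
check: Δy/Fy = (-161/540) / (-161/27) = 1/20 ✓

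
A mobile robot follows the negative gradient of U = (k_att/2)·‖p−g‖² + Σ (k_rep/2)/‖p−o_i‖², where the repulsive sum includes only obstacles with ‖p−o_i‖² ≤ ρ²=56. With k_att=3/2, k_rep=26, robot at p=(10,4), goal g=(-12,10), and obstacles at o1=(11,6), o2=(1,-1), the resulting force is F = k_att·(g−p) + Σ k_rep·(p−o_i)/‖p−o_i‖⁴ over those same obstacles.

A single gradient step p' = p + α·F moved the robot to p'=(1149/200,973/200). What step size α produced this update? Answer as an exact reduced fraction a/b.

α = 1/8

F_att = 3/2·(g−p) = 3/2·(-22,6) = (-33.0000,9.0000)
o1: d²=5 ≤ ρ²=56; F_rep = 26·(-1,-2)/5² = (-1.0400,-2.0800)
o2: d²=106 > ρ²=56 → inactive
F = F_att + ΣF_rep = (-34.0400,6.9200)
Δp = p'−p = (-4.2550,0.8650); α = Δx/Fx = (-851/200) / (-851/25) = 1/8
check: Δy/Fy = (173/200) / (173/25) = 1/8 ✓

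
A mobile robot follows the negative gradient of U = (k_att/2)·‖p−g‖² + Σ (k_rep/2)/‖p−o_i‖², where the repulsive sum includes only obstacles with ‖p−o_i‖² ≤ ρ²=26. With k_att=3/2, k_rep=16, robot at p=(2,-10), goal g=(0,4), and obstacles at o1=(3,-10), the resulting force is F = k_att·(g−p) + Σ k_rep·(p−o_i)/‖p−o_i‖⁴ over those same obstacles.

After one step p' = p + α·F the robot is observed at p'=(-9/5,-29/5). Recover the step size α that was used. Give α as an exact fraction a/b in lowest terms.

α = 1/5

F_att = 3/2·(g−p) = 3/2·(-2,14) = (-3.0000,21.0000)
o1: d²=1 ≤ ρ²=26; F_rep = 16·(-1,0)/1² = (-16.0000,0.0000)
F = F_att + ΣF_rep = (-19.0000,21.0000)
Δp = p'−p = (-3.8000,4.2000); α = Δx/Fx = (-19/5) / (-19) = 1/5
check: Δy/Fy = (21/5) / (21) = 1/5 ✓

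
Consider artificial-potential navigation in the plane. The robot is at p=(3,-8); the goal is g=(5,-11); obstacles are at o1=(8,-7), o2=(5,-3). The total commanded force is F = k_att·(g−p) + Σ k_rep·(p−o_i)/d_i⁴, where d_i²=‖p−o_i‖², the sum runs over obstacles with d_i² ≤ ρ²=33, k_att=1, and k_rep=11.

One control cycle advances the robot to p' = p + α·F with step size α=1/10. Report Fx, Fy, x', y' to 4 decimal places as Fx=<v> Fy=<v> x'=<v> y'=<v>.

Fx=1.8925 Fy=-3.0817 x'=3.1892 y'=-8.3082

F_att = 1·(g−p) = 1·(2,-3) = (2.0000,-3.0000)
o1: d²=26 ≤ ρ²=33; F_rep = 11·(-5,-1)/26² = (-0.0814,-0.0163)
o2: d²=29 ≤ ρ²=33; F_rep = 11·(-2,-5)/29² = (-0.0262,-0.0654)
F = F_att + ΣF_rep = (1.8925,-3.0817)
p' = p + 1/10·F = (3.1892,-8.3082)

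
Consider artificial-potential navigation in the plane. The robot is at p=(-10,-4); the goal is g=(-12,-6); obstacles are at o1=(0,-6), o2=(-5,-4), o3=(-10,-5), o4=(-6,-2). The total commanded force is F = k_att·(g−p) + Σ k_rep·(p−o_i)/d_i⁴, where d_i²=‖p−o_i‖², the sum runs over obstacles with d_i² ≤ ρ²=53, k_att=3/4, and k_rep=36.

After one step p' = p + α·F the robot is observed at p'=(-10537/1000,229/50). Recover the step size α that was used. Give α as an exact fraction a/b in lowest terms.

F_att = 3/4·(g−p) = 3/4·(-2,-2) = (-1.5000,-1.5000)
o1: d²=104 > ρ²=53 → inactive
o2: d²=25 ≤ ρ²=53; F_rep = 36·(-5,0)/25² = (-0.2880,0.0000)
o3: d²=1 ≤ ρ²=53; F_rep = 36·(0,1)/1² = (0.0000,36.0000)
o4: d²=20 ≤ ρ²=53; F_rep = 36·(-4,-2)/20² = (-0.3600,-0.1800)
F = F_att + ΣF_rep = (-2.1480,34.3200)
Δp = p'−p = (-0.5370,8.5800); α = Δx/Fx = (-537/1000) / (-537/250) = 1/4
check: Δy/Fy = (429/50) / (858/25) = 1/4 ✓

α = 1/4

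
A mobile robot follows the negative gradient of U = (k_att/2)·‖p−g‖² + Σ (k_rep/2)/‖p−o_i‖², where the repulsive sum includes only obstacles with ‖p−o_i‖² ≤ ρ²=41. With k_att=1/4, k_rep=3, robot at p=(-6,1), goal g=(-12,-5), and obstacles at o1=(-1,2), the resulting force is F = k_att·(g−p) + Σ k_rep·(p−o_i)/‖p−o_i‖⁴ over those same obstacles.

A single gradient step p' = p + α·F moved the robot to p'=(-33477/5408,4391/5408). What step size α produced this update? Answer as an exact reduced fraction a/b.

α = 1/8

F_att = 1/4·(g−p) = 1/4·(-6,-6) = (-1.5000,-1.5000)
o1: d²=26 ≤ ρ²=41; F_rep = 3·(-5,-1)/26² = (-0.0222,-0.0044)
F = F_att + ΣF_rep = (-1.5222,-1.5044)
Δp = p'−p = (-0.1903,-0.1881); α = Δx/Fx = (-1029/5408) / (-1029/676) = 1/8
check: Δy/Fy = (-1017/5408) / (-1017/676) = 1/8 ✓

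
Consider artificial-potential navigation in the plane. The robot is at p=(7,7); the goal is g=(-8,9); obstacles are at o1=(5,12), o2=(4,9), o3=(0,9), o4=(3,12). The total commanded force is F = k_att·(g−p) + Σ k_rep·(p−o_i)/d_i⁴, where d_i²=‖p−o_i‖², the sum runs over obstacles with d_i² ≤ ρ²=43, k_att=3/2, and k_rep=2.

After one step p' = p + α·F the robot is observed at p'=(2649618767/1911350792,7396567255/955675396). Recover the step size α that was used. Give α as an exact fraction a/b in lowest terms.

α = 1/4

F_att = 3/2·(g−p) = 3/2·(-15,2) = (-22.5000,3.0000)
o1: d²=29 ≤ ρ²=43; F_rep = 2·(2,-5)/29² = (0.0048,-0.0119)
o2: d²=13 ≤ ρ²=43; F_rep = 2·(3,-2)/13² = (0.0355,-0.0237)
o3: d²=53 > ρ²=43 → inactive
o4: d²=41 ≤ ρ²=43; F_rep = 2·(4,-5)/41² = (0.0048,-0.0059)
F = F_att + ΣF_rep = (-22.4550,2.9585)
Δp = p'−p = (-5.6137,0.7396); α = Δx/Fx = (-10729836777/1911350792) / (-10729836777/477837698) = 1/4
check: Δy/Fy = (706839483/955675396) / (706839483/238918849) = 1/4 ✓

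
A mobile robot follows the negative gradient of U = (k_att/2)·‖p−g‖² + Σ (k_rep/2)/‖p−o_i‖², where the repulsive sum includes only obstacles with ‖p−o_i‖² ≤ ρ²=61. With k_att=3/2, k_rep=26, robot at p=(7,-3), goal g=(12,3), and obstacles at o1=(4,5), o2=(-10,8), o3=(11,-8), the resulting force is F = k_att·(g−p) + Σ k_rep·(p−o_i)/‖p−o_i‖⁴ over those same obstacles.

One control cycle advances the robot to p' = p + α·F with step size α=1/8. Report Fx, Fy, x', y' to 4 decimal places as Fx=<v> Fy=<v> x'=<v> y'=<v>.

F_att = 3/2·(g−p) = 3/2·(5,6) = (7.5000,9.0000)
o1: d²=73 > ρ²=61 → inactive
o2: d²=410 > ρ²=61 → inactive
o3: d²=41 ≤ ρ²=61; F_rep = 26·(-4,5)/41² = (-0.0619,0.0773)
F = F_att + ΣF_rep = (7.4381,9.0773)
p' = p + 1/8·F = (7.9298,-1.8653)

Fx=7.4381 Fy=9.0773 x'=7.9298 y'=-1.8653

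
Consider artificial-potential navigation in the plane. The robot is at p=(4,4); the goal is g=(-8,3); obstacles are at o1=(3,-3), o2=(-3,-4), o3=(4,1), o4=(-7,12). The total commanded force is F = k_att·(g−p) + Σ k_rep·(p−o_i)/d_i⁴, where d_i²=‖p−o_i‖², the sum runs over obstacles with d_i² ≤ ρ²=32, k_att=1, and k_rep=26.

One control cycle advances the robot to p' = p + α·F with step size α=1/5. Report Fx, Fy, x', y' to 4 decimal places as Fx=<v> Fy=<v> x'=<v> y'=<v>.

F_att = 1·(g−p) = 1·(-12,-1) = (-12.0000,-1.0000)
o1: d²=50 > ρ²=32 → inactive
o2: d²=113 > ρ²=32 → inactive
o3: d²=9 ≤ ρ²=32; F_rep = 26·(0,3)/9² = (0.0000,0.9630)
o4: d²=185 > ρ²=32 → inactive
F = F_att + ΣF_rep = (-12.0000,-0.0370)
p' = p + 1/5·F = (1.6000,3.9926)

Fx=-12.0000 Fy=-0.0370 x'=1.6000 y'=3.9926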